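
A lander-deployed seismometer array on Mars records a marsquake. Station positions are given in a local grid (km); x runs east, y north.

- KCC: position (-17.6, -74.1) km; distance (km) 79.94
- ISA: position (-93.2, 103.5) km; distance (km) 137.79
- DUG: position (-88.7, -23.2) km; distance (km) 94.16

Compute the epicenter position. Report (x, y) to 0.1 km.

x ≈ 1.6 km, y ≈ 3.5 km

Circle about each station: (x + 17.6)² + (y + 74.1)² = 79.94²; (x + 93.2)² + (y − 103.5)² = 137.79²; (x + 88.7)² + (y + 23.2)² = 94.16².
Subtracting pairs of circle equations eliminates x²+y² and gives linear equations (the radical axes):
-151.2 x + 355.2 y = 1002.24
-142.2 x + 101.8 y = 129.66
Solving the 2×2 system: x ≈ 1.6, y ≈ 3.5 km.
Check against KCC (with the unrounded x, y): √((x + 17.6)²+(y + 74.1)²) = 79.94 ≈ 79.94 km. ✓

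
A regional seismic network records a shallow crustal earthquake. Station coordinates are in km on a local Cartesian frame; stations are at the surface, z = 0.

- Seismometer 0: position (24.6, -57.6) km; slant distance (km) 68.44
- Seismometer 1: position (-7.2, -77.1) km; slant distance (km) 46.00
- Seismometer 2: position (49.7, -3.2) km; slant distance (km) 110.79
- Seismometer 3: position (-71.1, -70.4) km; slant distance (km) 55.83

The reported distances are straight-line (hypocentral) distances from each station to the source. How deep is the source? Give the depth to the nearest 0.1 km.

Each station gives a sphere (x−x_i)² + (y−y_i)² + z² = d_i² (stations at z=0).
Subtracting the Seismometer 0 sphere from Seismometer 1 and Seismometer 2: z² cancels, leaving linear equations in x and y:
-63.6 x − 39.0 y = 4641.36
50.2 x + 108.8 y = -9032.98
Solving: x ≈ -30.773, y ≈ -68.825 km (keep extra digits for the depth step; rounded: -30.8, -68.8).
Then from the Seismometer 0 sphere: z² = 68.44² − (x − 24.6)² − (y + 57.6)² with x = -30.773, y = -68.825, so z ≈ 38.625 ≈ 38.6 km.

38.6 km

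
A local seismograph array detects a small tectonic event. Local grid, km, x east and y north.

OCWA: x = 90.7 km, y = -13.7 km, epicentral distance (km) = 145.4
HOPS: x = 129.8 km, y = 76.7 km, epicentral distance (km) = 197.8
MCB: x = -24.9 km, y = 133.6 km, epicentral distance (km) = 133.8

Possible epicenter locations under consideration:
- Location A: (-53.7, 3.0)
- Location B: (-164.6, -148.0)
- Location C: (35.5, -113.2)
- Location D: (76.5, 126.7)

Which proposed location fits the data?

For each candidate, compare |candidate − station| to the reported distance:
Location A: residuals OCWA 0.0, HOPS 0.1, MCB 0.1 → max 0.1 km
Location B: residuals OCWA 143.1, HOPS 172.6, MCB 180.5 → max 180.5 km
Location C: residuals OCWA 31.6, HOPS 14.2, MCB 120.3 → max 120.3 km
Location D: residuals OCWA 4.3, HOPS 124.7, MCB 32.2 → max 124.7 km
Only Location A has all residuals ≈ 0.

Location A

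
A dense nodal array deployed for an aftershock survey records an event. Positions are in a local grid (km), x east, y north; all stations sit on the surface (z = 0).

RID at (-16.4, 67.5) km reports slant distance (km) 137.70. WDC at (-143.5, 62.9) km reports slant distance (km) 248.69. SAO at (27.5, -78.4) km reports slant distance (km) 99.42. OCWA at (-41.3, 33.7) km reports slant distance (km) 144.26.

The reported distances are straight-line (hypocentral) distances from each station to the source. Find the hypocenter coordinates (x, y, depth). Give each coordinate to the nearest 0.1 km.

Each station gives a sphere (x−x_i)² + (y−y_i)² + z² = d_i² (stations at z=0).
Subtracting the RID sphere from WDC and SAO: z² cancels, leaving linear equations in x and y:
-254.2 x − 9.2 y = -23161.98
87.8 x − 291.8 y = 11154.55
Solving: x ≈ 91.504, y ≈ -10.694 km (keep extra digits for the depth step; rounded: 91.5, -10.7).
Then from the RID sphere: z² = 137.70² − (x + 16.4)² − (y − 67.5)² with x = 91.504, y = -10.694, so z ≈ 34.695 ≈ 34.7 km.
Check against OCWA (with the unrounded solution): distance 144.26 ≈ 144.26 km. ✓

(91.5, -10.7, 34.7)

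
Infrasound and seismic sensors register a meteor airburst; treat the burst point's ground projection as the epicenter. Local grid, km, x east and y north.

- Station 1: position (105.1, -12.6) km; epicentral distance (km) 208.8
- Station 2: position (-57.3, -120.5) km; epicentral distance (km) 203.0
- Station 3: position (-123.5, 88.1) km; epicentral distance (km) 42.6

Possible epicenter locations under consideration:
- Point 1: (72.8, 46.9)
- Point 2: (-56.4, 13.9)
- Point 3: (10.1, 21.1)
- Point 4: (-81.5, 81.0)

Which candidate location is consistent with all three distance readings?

For each candidate, compare |candidate − station| to the reported distance:
Point 1: residuals Station 1 141.1, Station 2 9.0, Station 3 158.0 → max 158.0 km
Point 2: residuals Station 1 45.1, Station 2 68.6, Station 3 57.4 → max 68.6 km
Point 3: residuals Station 1 108.0, Station 2 46.2, Station 3 106.9 → max 108.0 km
Point 4: residuals Station 1 0.0, Station 2 0.1, Station 3 0.0 → max 0.1 km
Only Point 4 has all residuals ≈ 0.

Point 4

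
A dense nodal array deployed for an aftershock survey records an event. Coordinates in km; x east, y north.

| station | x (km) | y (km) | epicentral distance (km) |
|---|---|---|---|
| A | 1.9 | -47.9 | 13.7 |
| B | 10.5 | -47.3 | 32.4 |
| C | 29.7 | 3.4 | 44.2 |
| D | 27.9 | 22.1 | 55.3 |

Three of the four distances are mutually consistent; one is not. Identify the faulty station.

A

Solve using three stations at a time. Using B, C, D (subtract circle equations pairwise → linear system) gives (x, y) ≈ (-7.8, -20.3).
Distances from that point to each station vs reported:
  A: calculated 29.2 vs reported 13.7 → residual 15.5 km
  B: calculated 32.6 vs reported 32.4 → residual 0.2 km
  C: calculated 44.4 vs reported 44.2 → residual 0.2 km
  D: calculated 55.4 vs reported 55.3 → residual 0.1 km
B, C, D are mutually consistent (residuals ≈ 0); A is off by 15.5 km.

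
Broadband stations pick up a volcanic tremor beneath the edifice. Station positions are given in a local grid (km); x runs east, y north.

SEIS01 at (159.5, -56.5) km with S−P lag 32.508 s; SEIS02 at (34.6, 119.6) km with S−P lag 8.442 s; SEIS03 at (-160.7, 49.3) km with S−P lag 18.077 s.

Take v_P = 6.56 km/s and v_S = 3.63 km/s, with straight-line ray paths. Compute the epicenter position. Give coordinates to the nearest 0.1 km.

(-33.9, 123.5)

Distance from S−P lag: d = Δt · v_P v_S / (v_P − v_S) = Δt · (6.56·3.63)/(6.56−3.63) ≈ 8.1272·Δt.
So d_SEIS01 = 264.20, d_SEIS02 = 68.61, d_SEIS03 = 146.92 km.
Circle about each station: (x − 159.5)² + (y + 56.5)² = 264.20²; (x − 34.6)² + (y − 119.6)² = 68.61²; (x + 160.7)² + (y − 49.3)² = 146.92².
Subtracting pairs of circle equations eliminates x²+y² and gives linear equations (the radical axes):
-249.8 x + 352.2 y = 51963.13
-640.4 x + 211.6 y = 47838.63
Solving the 2×2 system: x ≈ -33.9, y ≈ 123.5 km.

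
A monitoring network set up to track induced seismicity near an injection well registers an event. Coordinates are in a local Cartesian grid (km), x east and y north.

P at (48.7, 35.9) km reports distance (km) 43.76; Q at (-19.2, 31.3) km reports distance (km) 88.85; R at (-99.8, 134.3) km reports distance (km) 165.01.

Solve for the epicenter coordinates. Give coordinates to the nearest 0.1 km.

x ≈ 55.7 km, y ≈ 79.1 km

Circle about each station: (x − 48.7)² + (y − 35.9)² = 43.76²; (x + 19.2)² + (y − 31.3)² = 88.85²; (x + 99.8)² + (y − 134.3)² = 165.01².
Subtracting the P equation from the Q and R equations removes the quadratic terms:
-135.8 x − 9.2 y = -8291.55
-297.0 x + 196.8 y = -977.33
Solving the 2×2 system: x ≈ 55.7, y ≈ 79.1 km.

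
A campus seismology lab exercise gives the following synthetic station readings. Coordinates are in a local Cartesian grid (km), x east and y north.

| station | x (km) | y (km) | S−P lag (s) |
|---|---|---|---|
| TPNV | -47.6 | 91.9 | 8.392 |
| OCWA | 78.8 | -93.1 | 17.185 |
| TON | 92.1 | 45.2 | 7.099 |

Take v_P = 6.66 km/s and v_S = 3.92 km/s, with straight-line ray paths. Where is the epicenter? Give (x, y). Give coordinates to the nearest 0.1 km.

Distance from S−P lag: d = Δt · v_P v_S / (v_P − v_S) = Δt · (6.66·3.92)/(6.66−3.92) ≈ 9.5282·Δt.
So d_TPNV = 79.96, d_OCWA = 163.74, d_TON = 67.64 km.
Circle about each station: (x + 47.6)² + (y − 91.9)² = 79.96²; (x − 78.8)² + (y + 93.1)² = 163.74²; (x − 92.1)² + (y − 45.2)² = 67.64².
Subtracting the TPNV equation from the OCWA and TON equations removes the quadratic terms:
252.8 x − 370.0 y = -16251.51
279.4 x − 93.4 y = 1632.51
Solving the 2×2 system: x ≈ 26.6, y ≈ 62.1 km.
Check against TPNV (with the unrounded x, y): √((x + 47.6)²+(y − 91.9)²) = 79.96 ≈ 79.96 km. ✓

(26.6, 62.1)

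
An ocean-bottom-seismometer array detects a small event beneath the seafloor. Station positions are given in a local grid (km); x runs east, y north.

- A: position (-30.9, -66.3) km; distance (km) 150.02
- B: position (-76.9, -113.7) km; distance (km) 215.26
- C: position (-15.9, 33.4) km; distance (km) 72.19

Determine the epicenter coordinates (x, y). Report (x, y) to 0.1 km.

Circle about each station: (x + 30.9)² + (y + 66.3)² = 150.02²; (x + 76.9)² + (y + 113.7)² = 215.26²; (x + 15.9)² + (y − 33.4)² = 72.19².
Subtracting pairs of circle equations eliminates x²+y² and gives linear equations (the radical axes):
-92.0 x − 94.8 y = -10340.07
30.0 x + 199.4 y = 13312.47
Solving the 2×2 system: x ≈ 51.6, y ≈ 59.0 km.

(51.6, 59.0)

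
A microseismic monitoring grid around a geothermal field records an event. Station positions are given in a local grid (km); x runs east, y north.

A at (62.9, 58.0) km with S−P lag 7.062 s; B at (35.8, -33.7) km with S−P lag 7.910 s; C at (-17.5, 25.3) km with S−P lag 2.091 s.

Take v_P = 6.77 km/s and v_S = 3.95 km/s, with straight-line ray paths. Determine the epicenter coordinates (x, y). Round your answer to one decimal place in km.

x ≈ 0.9 km, y ≈ 32.7 km

Distance from S−P lag: d = Δt · v_P v_S / (v_P − v_S) = Δt · (6.77·3.95)/(6.77−3.95) ≈ 9.4828·Δt.
So d_A = 66.97, d_B = 75.01, d_C = 19.83 km.
Circle about each station: (x − 62.9)² + (y − 58.0)² = 66.97²; (x − 35.8)² + (y + 33.7)² = 75.01²; (x + 17.5)² + (y − 25.3)² = 19.83².
Subtracting the A equation from the B and C equations removes the quadratic terms:
-54.2 x − 183.4 y = -6044.60
-160.8 x − 65.4 y = -2282.32
Solving the 2×2 system: x ≈ 0.9, y ≈ 32.7 km.
Check against A (with the unrounded x, y): √((x − 62.9)²+(y − 58.0)²) = 66.97 ≈ 66.97 km. ✓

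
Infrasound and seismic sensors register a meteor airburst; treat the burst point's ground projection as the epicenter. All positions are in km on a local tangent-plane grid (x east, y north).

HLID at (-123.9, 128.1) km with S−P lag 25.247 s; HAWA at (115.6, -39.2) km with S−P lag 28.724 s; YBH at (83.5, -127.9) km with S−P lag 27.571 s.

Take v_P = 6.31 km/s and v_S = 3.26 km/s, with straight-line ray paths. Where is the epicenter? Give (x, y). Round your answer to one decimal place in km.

-78.1 km east, -35.9 km north

Distance from S−P lag: d = Δt · v_P v_S / (v_P − v_S) = Δt · (6.31·3.26)/(6.31−3.26) ≈ 6.7445·Δt.
So d_HLID = 170.28, d_HAWA = 193.73, d_YBH = 185.95 km.
Circle about each station: (x + 123.9)² + (y − 128.1)² = 170.28²; (x − 115.6)² + (y + 39.2)² = 193.73²; (x − 83.5)² + (y + 127.9)² = 185.95².
Subtracting the HLID equation from the HAWA and YBH equations removes the quadratic terms:
479.0 x − 334.6 y = -25396.85
414.8 x − 512.0 y = -14012.28
Solving the 2×2 system: x ≈ -78.1, y ≈ -35.9 km.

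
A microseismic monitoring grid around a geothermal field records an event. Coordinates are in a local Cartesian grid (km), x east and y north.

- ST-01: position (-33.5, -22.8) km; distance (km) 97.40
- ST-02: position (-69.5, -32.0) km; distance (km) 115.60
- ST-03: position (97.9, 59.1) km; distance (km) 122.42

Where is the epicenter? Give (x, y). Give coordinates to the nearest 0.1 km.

-23.6 km east, 74.1 km north

Circle about each station: (x + 33.5)² + (y + 22.8)² = 97.40²; (x + 69.5)² + (y + 32.0)² = 115.60²; (x − 97.9)² + (y − 59.1)² = 122.42².
Subtracting pairs of circle equations eliminates x²+y² and gives linear equations (the radical axes):
-72.0 x − 18.4 y = 335.56
262.8 x + 163.8 y = 5935.23
Solving the 2×2 system: x ≈ -23.6, y ≈ 74.1 km.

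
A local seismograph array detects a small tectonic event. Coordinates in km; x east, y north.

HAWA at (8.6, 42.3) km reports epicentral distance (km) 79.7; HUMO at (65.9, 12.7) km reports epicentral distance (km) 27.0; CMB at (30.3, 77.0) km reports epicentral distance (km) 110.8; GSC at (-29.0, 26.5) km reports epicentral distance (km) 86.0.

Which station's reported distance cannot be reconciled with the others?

HUMO

Solve using three stations at a time. Using HAWA, CMB, GSC (subtract circle equations pairwise → linear system) gives (x, y) ≈ (32.3, -33.8).
Distances from that point to each station vs reported:
  HAWA: calculated 79.7 vs reported 79.7 → residual 0.0 km
  HUMO: calculated 57.3 vs reported 27.0 → residual 30.3 km
  CMB: calculated 110.8 vs reported 110.8 → residual 0.0 km
  GSC: calculated 86.0 vs reported 86.0 → residual 0.0 km
HAWA, CMB, GSC are mutually consistent (residuals ≈ 0); HUMO is off by 30.3 km.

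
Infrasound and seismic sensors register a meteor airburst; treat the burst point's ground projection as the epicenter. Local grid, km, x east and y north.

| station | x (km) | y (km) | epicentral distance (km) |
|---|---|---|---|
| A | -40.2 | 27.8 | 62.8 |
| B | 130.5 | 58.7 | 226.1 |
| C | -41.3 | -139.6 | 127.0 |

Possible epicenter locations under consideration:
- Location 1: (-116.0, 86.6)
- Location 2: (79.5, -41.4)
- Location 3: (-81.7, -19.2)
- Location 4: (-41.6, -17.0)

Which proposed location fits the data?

Location 3

For each candidate, compare |candidate − station| to the reported distance:
Location 1: residuals A 33.1, B 22.0, C 111.2 → max 111.2 km
Location 2: residuals A 75.5, B 113.8, C 28.7 → max 113.8 km
Location 3: residuals A 0.1, B 0.1, C 0.0 → max 0.1 km
Location 4: residuals A 18.0, B 38.1, C 4.4 → max 38.1 km
Only Location 3 has all residuals ≈ 0.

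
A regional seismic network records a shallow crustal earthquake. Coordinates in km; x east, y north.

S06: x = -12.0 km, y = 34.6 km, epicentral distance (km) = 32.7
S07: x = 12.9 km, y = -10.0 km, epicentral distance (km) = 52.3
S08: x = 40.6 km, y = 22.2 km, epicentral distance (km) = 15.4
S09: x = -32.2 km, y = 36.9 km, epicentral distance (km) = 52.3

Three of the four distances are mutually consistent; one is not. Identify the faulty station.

S08

Solve using three stations at a time. Using S06, S07, S09 (subtract circle equations pairwise → linear system) gives (x, y) ≈ (19.8, 41.8).
Distances from that point to each station vs reported:
  S06: calculated 32.6 vs reported 32.7 → residual 0.1 km
  S07: calculated 52.3 vs reported 52.3 → residual 0.0 km
  S08: calculated 28.6 vs reported 15.4 → residual 13.2 km
  S09: calculated 52.3 vs reported 52.3 → residual 0.0 km
S06, S07, S09 are mutually consistent (residuals ≈ 0); S08 is off by 13.2 km.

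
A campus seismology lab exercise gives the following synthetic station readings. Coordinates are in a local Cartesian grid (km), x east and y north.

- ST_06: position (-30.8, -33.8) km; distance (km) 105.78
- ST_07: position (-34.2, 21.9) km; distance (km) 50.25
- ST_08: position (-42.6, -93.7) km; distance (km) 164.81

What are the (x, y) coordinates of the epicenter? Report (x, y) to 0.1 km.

-44.4 km east, 71.1 km north

Circle about each station: (x + 30.8)² + (y + 33.8)² = 105.78²; (x + 34.2)² + (y − 21.9)² = 50.25²; (x + 42.6)² + (y + 93.7)² = 164.81².
Subtracting the ST_06 equation from the ST_07 and ST_08 equations removes the quadratic terms:
-6.8 x + 111.4 y = 8222.52
-23.6 x − 119.8 y = -7469.56
Solving the 2×2 system: x ≈ -44.4, y ≈ 71.1 km.
Check against ST_06 (with the unrounded x, y): √((x + 30.8)²+(y + 33.8)²) = 105.78 ≈ 105.78 km. ✓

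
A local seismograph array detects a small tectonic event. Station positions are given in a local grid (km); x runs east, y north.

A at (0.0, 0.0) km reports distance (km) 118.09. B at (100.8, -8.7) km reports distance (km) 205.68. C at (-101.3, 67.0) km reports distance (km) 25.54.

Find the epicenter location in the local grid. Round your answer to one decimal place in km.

Circle about each station: x² + y² = 118.09²; (x − 100.8)² + (y + 8.7)² = 205.68²; (x + 101.3)² + (y − 67.0)² = 25.54².
Subtracting the A equation from the B and C equations removes the quadratic terms:
201.6 x − 17.4 y = -18122.68
-202.6 x + 134.0 y = 28043.65
Solving the 2×2 system: x ≈ -82.6, y ≈ 84.4 km.
Check against A (with the unrounded x, y): √(x²+y²) = 118.09 ≈ 118.09 km. ✓

-82.6 km east, 84.4 km north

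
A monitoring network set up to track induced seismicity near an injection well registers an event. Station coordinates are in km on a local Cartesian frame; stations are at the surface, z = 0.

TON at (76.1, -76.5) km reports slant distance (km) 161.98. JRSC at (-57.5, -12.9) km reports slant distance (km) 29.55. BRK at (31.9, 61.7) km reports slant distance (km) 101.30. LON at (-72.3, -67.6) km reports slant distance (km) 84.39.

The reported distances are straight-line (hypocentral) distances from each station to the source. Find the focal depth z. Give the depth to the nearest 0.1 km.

10.3 km

Each station gives a sphere (x−x_i)² + (y−y_i)² + z² = d_i² (stations at z=0).
Subtracting the TON sphere from JRSC and BRK: z² cancels, leaving linear equations in x and y:
-267.2 x + 127.2 y = 17193.52
-88.4 x + 276.4 y = 9156.87
Solving: x ≈ -57.300, y ≈ 14.803 km (keep extra digits for the depth step; rounded: -57.3, 14.8).
Then from the TON sphere: z² = 161.98² − (x − 76.1)² − (y + 76.5)² with x = -57.300, y = 14.803, so z ≈ 10.282 ≈ 10.3 km.
Check against LON (with the unrounded solution): distance 84.39 ≈ 84.39 km. ✓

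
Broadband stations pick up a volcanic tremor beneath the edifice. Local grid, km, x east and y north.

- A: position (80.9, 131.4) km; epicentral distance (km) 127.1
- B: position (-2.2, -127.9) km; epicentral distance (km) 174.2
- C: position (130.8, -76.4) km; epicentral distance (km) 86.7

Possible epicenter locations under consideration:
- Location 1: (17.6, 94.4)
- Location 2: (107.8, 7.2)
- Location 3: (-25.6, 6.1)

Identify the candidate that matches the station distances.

For each candidate, compare |candidate − station| to the reported distance:
Location 1: residuals A 53.8, B 49.0, C 118.2 → max 118.2 km
Location 2: residuals A 0.0, B 0.0, C 0.0 → max 0.0 km
Location 3: residuals A 37.3, B 38.2, C 90.1 → max 90.1 km
Only Location 2 has all residuals ≈ 0.

Location 2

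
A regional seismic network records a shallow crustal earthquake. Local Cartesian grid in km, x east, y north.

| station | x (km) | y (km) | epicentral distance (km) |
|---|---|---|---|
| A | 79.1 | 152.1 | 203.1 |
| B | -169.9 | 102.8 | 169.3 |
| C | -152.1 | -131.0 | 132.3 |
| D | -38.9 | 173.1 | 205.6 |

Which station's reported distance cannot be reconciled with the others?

A

Solve using three stations at a time. Using B, C, D (subtract circle equations pairwise → linear system) gives (x, y) ≈ (-65.8, -30.7).
Distances from that point to each station vs reported:
  A: calculated 233.3 vs reported 203.1 → residual 30.2 km
  B: calculated 169.3 vs reported 169.3 → residual 0.0 km
  C: calculated 132.3 vs reported 132.3 → residual 0.0 km
  D: calculated 205.6 vs reported 205.6 → residual 0.0 km
B, C, D are mutually consistent (residuals ≈ 0); A is off by 30.2 km.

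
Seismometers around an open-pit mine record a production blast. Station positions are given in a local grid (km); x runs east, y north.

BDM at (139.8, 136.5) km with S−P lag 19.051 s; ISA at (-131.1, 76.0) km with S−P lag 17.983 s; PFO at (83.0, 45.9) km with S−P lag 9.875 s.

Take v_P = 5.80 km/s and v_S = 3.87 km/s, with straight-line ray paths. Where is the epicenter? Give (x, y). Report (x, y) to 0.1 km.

Distance from S−P lag: d = Δt · v_P v_S / (v_P − v_S) = Δt · (5.80·3.87)/(5.80−3.87) ≈ 11.6301·Δt.
So d_BDM = 221.56, d_ISA = 209.14, d_PFO = 114.85 km.
Circle about each station: (x − 139.8)² + (y − 136.5)² = 221.56²; (x + 131.1)² + (y − 76.0)² = 209.14²; (x − 83.0)² + (y − 45.9)² = 114.85².
Subtracting the BDM equation from the ISA and PFO equations removes the quadratic terms:
-541.8 x − 121.0 y = -9863.79
-113.6 x − 181.2 y = 6717.83
Solving the 2×2 system: x ≈ 30.8, y ≈ -56.4 km.

30.8 km east, -56.4 km north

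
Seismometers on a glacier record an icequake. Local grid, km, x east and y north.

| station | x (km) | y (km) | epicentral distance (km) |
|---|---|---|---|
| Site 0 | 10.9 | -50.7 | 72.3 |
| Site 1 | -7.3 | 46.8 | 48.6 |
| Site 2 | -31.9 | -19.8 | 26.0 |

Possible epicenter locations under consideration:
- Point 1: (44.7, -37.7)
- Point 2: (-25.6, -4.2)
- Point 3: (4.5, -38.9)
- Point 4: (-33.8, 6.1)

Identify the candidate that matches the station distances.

Point 4

For each candidate, compare |candidate − station| to the reported distance:
Point 1: residuals Site 0 36.1, Site 1 50.6, Site 2 52.7 → max 52.7 km
Point 2: residuals Site 0 13.2, Site 1 5.6, Site 2 9.2 → max 13.2 km
Point 3: residuals Site 0 58.9, Site 1 37.9, Site 2 15.1 → max 58.9 km
Point 4: residuals Site 0 0.0, Site 1 0.0, Site 2 0.0 → max 0.0 km
Only Point 4 has all residuals ≈ 0.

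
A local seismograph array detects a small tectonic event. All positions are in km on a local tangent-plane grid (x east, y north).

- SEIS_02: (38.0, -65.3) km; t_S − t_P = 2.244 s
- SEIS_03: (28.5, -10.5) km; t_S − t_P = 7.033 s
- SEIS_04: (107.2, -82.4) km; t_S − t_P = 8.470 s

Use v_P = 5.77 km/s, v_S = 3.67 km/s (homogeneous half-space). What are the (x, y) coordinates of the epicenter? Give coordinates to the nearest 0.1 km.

(21.8, -81.1)

Distance from S−P lag: d = Δt · v_P v_S / (v_P − v_S) = Δt · (5.77·3.67)/(5.77−3.67) ≈ 10.0838·Δt.
So d_SEIS_02 = 22.63, d_SEIS_03 = 70.92, d_SEIS_04 = 85.41 km.
Circle about each station: (x − 38.0)² + (y + 65.3)² = 22.63²; (x − 28.5)² + (y + 10.5)² = 70.92²; (x − 107.2)² + (y + 82.4)² = 85.41².
Subtracting the SEIS_02 equation from the SEIS_03 and SEIS_04 equations removes the quadratic terms:
-19.0 x + 109.6 y = -9303.12
138.4 x − 34.2 y = 5790.76
Solving the 2×2 system: x ≈ 21.8, y ≈ -81.1 km.
Check against SEIS_02 (with the unrounded x, y): √((x − 38.0)²+(y + 65.3)²) = 22.63 ≈ 22.63 km. ✓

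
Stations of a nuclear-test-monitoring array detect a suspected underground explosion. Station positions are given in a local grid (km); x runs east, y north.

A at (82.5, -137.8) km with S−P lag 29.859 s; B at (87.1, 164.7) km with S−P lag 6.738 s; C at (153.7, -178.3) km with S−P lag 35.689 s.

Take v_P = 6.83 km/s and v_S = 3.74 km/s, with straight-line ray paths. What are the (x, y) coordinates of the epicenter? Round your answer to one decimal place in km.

Distance from S−P lag: d = Δt · v_P v_S / (v_P − v_S) = Δt · (6.83·3.74)/(6.83−3.74) ≈ 8.2667·Δt.
So d_A = 246.84, d_B = 55.70, d_C = 295.03 km.
Circle about each station: (x − 82.5)² + (y + 137.8)² = 246.84²; (x − 87.1)² + (y − 164.7)² = 55.70²; (x − 153.7)² + (y + 178.3)² = 295.03².
Subtracting the A equation from the B and C equations removes the quadratic terms:
9.2 x + 605.0 y = 66744.91
142.4 x − 81.0 y = 3506.77
Solving the 2×2 system: x ≈ 86.6, y ≈ 109.0 km.

x ≈ 86.6 km, y ≈ 109.0 km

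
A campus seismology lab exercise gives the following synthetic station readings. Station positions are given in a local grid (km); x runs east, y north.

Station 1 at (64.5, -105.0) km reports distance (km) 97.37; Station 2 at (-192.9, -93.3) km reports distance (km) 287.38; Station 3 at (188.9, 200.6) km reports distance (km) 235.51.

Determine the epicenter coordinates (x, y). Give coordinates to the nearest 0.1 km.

81.9 km east, -9.2 km north

Circle about each station: (x − 64.5)² + (y + 105.0)² = 97.37²; (x + 192.9)² + (y + 93.3)² = 287.38²; (x − 188.9)² + (y − 200.6)² = 235.51².
Subtracting the Station 1 equation from the Station 2 and Station 3 equations removes the quadratic terms:
-514.8 x + 23.4 y = -42376.30
248.8 x + 611.2 y = 14754.28
Solving the 2×2 system: x ≈ 81.9, y ≈ -9.2 km.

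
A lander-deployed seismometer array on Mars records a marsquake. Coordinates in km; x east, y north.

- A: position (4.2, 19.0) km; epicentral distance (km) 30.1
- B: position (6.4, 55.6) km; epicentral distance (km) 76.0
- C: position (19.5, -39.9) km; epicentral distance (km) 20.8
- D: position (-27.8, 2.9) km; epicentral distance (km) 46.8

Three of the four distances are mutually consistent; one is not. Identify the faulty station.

Solve using three stations at a time. Using B, C, D (subtract circle equations pairwise → linear system) gives (x, y) ≈ (13.0, -20.1).
Distances from that point to each station vs reported:
  A: calculated 40.1 vs reported 30.1 → residual 10.0 km
  B: calculated 76.0 vs reported 76.0 → residual 0.0 km
  C: calculated 20.8 vs reported 20.8 → residual 0.0 km
  D: calculated 46.8 vs reported 46.8 → residual 0.0 km
B, C, D are mutually consistent (residuals ≈ 0); A is off by 10.0 km.

A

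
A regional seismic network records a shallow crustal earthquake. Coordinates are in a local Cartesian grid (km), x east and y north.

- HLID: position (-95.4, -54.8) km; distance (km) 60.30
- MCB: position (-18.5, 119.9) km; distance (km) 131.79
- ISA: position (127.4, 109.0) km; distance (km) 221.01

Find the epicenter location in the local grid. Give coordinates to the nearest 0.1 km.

-62.3 km east, -4.4 km north

Circle about each station: (x + 95.4)² + (y + 54.8)² = 60.30²; (x + 18.5)² + (y − 119.9)² = 131.79²; (x − 127.4)² + (y − 109.0)² = 221.01².
Subtracting the HLID equation from the MCB and ISA equations removes the quadratic terms:
153.8 x + 349.4 y = -11118.45
445.6 x + 327.6 y = -29201.77
Solving the 2×2 system: x ≈ -62.3, y ≈ -4.4 km.
Check against HLID (with the unrounded x, y): √((x + 95.4)²+(y + 54.8)²) = 60.30 ≈ 60.30 km. ✓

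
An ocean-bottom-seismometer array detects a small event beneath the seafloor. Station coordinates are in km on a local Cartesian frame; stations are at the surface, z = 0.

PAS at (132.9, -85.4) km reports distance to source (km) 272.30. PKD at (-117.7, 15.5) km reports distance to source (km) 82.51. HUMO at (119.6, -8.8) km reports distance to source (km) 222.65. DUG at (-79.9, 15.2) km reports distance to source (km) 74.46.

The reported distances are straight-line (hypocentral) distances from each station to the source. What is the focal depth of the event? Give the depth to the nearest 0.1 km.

41.2 km

Each station gives a sphere (x−x_i)² + (y−y_i)² + z² = d_i² (stations at z=0).
Subtracting the PAS sphere from PKD and HUMO: z² cancels, leaving linear equations in x and y:
-501.2 x + 201.8 y = 56477.36
-26.6 x + 153.2 y = 14000.30
Solving: x ≈ -81.593, y ≈ 77.219 km (keep extra digits for the depth step; rounded: -81.6, 77.2).
Then from the PAS sphere: z² = 272.30² − (x − 132.9)² − (y + 85.4)² with x = -81.593, y = 77.219, so z ≈ 41.172 ≈ 41.2 km.
Check against DUG (with the unrounded solution): distance 74.46 ≈ 74.46 km. ✓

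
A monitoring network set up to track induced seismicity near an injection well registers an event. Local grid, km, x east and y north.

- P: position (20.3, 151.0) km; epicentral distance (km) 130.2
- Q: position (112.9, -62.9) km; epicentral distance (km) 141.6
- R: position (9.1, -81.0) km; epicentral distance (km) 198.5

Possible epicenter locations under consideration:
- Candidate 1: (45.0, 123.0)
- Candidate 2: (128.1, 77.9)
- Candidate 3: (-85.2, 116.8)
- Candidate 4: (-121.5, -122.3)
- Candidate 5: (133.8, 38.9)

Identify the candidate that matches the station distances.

Candidate 2

For each candidate, compare |candidate − station| to the reported distance:
Candidate 1: residuals P 92.9, Q 56.3, R 8.6 → max 92.9 km
Candidate 2: residuals P 0.0, Q 0.0, R 0.0 → max 0.0 km
Candidate 3: residuals P 19.3, Q 125.9, R 20.6 → max 125.9 km
Candidate 4: residuals P 177.7, Q 100.2, R 61.5 → max 177.7 km
Candidate 5: residuals P 29.3, Q 37.7, R 25.5 → max 37.7 km
Only Candidate 2 has all residuals ≈ 0.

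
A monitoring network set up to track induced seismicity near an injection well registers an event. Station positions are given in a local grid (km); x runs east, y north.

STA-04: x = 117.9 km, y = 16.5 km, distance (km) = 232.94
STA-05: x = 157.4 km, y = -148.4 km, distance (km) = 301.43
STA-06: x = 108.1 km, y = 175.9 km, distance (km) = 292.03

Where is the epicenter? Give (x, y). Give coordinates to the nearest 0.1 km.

x ≈ -112.9 km, y ≈ -15.0 km

Circle about each station: (x − 117.9)² + (y − 16.5)² = 232.94²; (x − 157.4)² + (y + 148.4)² = 301.43²; (x − 108.1)² + (y − 175.9)² = 292.03².
Subtracting pairs of circle equations eliminates x²+y² and gives linear equations (the radical axes):
79.0 x − 329.8 y = -3974.34
-19.6 x + 318.8 y = -2566.72
Solving the 2×2 system: x ≈ -112.9, y ≈ -15.0 km.
Check against STA-04 (with the unrounded x, y): √((x − 117.9)²+(y − 16.5)²) = 232.93 ≈ 232.94 km. ✓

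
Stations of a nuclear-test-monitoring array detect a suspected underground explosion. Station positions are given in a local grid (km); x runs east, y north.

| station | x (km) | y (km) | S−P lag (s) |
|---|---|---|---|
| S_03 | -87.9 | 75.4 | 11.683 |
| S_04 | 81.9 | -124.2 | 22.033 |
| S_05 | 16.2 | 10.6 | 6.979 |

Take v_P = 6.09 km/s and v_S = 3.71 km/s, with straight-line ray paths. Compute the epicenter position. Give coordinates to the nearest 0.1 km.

Distance from S−P lag: d = Δt · v_P v_S / (v_P − v_S) = Δt · (6.09·3.71)/(6.09−3.71) ≈ 9.4932·Δt.
So d_S_03 = 110.91, d_S_04 = 209.16, d_S_05 = 66.25 km.
Circle about each station: (x + 87.9)² + (y − 75.4)² = 110.91²; (x − 81.9)² + (y + 124.2)² = 209.16²; (x − 16.2)² + (y − 10.6)² = 66.25².
Subtracting pairs of circle equations eliminates x²+y² and gives linear equations (the radical axes):
339.6 x − 399.2 y = -22725.20
208.2 x − 129.6 y = -5124.80
Solving the 2×2 system: x ≈ 23.0, y ≈ 76.5 km.

23.0 km east, 76.5 km north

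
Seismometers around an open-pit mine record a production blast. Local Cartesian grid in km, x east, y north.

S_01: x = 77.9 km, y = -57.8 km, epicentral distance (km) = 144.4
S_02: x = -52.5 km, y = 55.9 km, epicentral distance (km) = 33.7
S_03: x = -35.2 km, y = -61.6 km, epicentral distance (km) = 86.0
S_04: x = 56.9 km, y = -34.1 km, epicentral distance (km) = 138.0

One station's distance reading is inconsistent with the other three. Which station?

S_04

Solve using three stations at a time. Using S_01, S_02, S_03 (subtract circle equations pairwise → linear system) gives (x, y) ≈ (-41.0, 24.2).
Distances from that point to each station vs reported:
  S_01: calculated 144.4 vs reported 144.4 → residual 0.0 km
  S_02: calculated 33.7 vs reported 33.7 → residual 0.0 km
  S_03: calculated 86.0 vs reported 86.0 → residual 0.0 km
  S_04: calculated 113.9 vs reported 138.0 → residual 24.1 km
S_01, S_02, S_03 are mutually consistent (residuals ≈ 0); S_04 is off by 24.1 km.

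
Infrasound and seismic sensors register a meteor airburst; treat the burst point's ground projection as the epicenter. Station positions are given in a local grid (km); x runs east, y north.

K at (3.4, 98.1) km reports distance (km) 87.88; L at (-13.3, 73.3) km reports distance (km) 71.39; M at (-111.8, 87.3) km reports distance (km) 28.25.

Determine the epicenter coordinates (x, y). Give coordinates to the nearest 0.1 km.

Circle about each station: (x − 3.4)² + (y − 98.1)² = 87.88²; (x + 13.3)² + (y − 73.3)² = 71.39²; (x + 111.8)² + (y − 87.3)² = 28.25².
Subtracting the K equation from the L and M equations removes the quadratic terms:
-33.4 x − 49.6 y = -1459.03
-230.4 x − 21.6 y = 17410.19
Solving the 2×2 system: x ≈ -83.6, y ≈ 85.7 km.

-83.6 km east, 85.7 km north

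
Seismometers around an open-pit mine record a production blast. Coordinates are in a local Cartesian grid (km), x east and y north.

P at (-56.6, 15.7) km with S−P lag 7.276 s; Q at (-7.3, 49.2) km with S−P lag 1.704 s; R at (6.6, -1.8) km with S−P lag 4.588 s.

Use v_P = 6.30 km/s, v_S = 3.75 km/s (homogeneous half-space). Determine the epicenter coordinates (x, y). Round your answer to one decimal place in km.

Distance from S−P lag: d = Δt · v_P v_S / (v_P − v_S) = Δt · (6.30·3.75)/(6.30−3.75) ≈ 9.2647·Δt.
So d_P = 67.41, d_Q = 15.79, d_R = 42.51 km.
Circle about each station: (x + 56.6)² + (y − 15.7)² = 67.41²; (x + 7.3)² + (y − 49.2)² = 15.79²; (x − 6.6)² + (y + 1.8)² = 42.51².
Subtracting the P equation from the Q and R equations removes the quadratic terms:
98.6 x + 67.0 y = 3318.66
126.4 x − 35.0 y = -666.24
Solving the 2×2 system: x ≈ 6.0, y ≈ 40.7 km.

(6.0, 40.7)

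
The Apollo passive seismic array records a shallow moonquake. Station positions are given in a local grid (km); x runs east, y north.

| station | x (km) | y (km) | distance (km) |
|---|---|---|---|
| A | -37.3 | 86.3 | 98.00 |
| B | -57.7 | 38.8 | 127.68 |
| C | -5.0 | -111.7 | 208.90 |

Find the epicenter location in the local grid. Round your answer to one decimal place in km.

x ≈ 60.7 km, y ≈ 86.6 km

Circle about each station: (x + 37.3)² + (y − 86.3)² = 98.00²; (x + 57.7)² + (y − 38.8)² = 127.68²; (x + 5.0)² + (y + 111.7)² = 208.90².
Subtracting the A equation from the B and C equations removes the quadratic terms:
-40.8 x − 95.0 y = -10702.43
64.6 x − 396.0 y = -30372.30
Solving the 2×2 system: x ≈ 60.7, y ≈ 86.6 km.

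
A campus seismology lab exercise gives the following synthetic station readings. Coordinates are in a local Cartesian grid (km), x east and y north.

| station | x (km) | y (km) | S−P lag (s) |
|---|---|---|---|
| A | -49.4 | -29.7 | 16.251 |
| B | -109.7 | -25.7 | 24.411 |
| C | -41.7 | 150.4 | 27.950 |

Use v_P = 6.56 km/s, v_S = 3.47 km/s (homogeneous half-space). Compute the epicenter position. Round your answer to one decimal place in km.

Distance from S−P lag: d = Δt · v_P v_S / (v_P − v_S) = Δt · (6.56·3.47)/(6.56−3.47) ≈ 7.3667·Δt.
So d_A = 119.72, d_B = 179.83, d_C = 205.90 km.
Circle about each station: (x + 49.4)² + (y + 29.7)² = 119.72²; (x + 109.7)² + (y + 25.7)² = 179.83²; (x + 41.7)² + (y − 150.4)² = 205.90².
Subtracting pairs of circle equations eliminates x²+y² and gives linear equations (the radical axes):
-120.6 x + 8.0 y = -8633.82
15.4 x + 360.2 y = -7025.33
Solving the 2×2 system: x ≈ 70.1, y ≈ -22.5 km.
Check against A (with the unrounded x, y): √((x + 49.4)²+(y + 29.7)²) = 119.71 ≈ 119.72 km. ✓

x ≈ 70.1 km, y ≈ -22.5 km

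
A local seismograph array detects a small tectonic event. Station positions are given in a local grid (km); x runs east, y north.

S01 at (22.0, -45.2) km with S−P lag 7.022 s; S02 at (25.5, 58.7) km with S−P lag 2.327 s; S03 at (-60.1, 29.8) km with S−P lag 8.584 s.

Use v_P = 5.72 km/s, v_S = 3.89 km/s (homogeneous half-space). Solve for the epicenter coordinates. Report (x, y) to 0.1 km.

44.0 km east, 37.3 km north

Distance from S−P lag: d = Δt · v_P v_S / (v_P − v_S) = Δt · (5.72·3.89)/(5.72−3.89) ≈ 12.1589·Δt.
So d_S01 = 85.38, d_S02 = 28.29, d_S03 = 104.37 km.
Circle about each station: (x − 22.0)² + (y + 45.2)² = 85.38²; (x − 25.5)² + (y − 58.7)² = 28.29²; (x + 60.1)² + (y − 29.8)² = 104.37².
Subtracting the S01 equation from the S02 and S03 equations removes the quadratic terms:
7.0 x + 207.8 y = 8058.32
-164.2 x + 150.0 y = -1630.34
Solving the 2×2 system: x ≈ 44.0, y ≈ 37.3 km.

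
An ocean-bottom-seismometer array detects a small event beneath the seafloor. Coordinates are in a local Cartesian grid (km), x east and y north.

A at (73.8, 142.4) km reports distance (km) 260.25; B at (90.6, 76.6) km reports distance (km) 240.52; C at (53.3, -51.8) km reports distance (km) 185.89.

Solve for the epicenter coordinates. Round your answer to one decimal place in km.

(-129.8, -19.7)

Circle about each station: (x − 73.8)² + (y − 142.4)² = 260.25²; (x − 90.6)² + (y − 76.6)² = 240.52²; (x − 53.3)² + (y + 51.8)² = 185.89².
Subtracting the A equation from the B and C equations removes the quadratic terms:
33.6 x − 131.6 y = -1768.09
-41.0 x − 388.4 y = 12974.90
Solving the 2×2 system: x ≈ -129.8, y ≈ -19.7 km.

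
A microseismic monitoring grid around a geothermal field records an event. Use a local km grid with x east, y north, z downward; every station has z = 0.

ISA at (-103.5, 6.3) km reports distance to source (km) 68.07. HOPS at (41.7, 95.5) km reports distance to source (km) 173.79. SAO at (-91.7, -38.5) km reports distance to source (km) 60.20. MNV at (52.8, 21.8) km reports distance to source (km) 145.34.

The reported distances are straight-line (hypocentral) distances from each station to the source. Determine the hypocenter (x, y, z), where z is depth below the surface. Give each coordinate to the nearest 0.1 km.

(-74.6, -21.3, 55.1)

Each station gives a sphere (x−x_i)² + (y−y_i)² + z² = d_i² (stations at z=0).
Subtracting the ISA sphere from HOPS and SAO: z² cancels, leaving linear equations in x and y:
290.4 x + 178.4 y = -25462.24
23.6 x − 89.6 y = 148.68
Solving: x ≈ -74.591, y ≈ -21.306 km (keep extra digits for the depth step; rounded: -74.6, -21.3).
Then from the ISA sphere: z² = 68.07² − (x + 103.5)² − (y − 6.3)² with x = -74.591, y = -21.306, so z ≈ 55.097 ≈ 55.1 km.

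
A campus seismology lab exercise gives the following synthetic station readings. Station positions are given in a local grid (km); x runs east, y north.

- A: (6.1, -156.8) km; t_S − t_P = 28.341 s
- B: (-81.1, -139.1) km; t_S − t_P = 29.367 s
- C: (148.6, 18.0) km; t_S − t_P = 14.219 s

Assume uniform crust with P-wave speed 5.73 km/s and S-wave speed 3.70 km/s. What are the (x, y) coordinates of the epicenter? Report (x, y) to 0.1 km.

Distance from S−P lag: d = Δt · v_P v_S / (v_P − v_S) = Δt · (5.73·3.70)/(5.73−3.70) ≈ 10.4438·Δt.
So d_A = 295.99, d_B = 306.70, d_C = 148.50 km.
Circle about each station: (x − 6.1)² + (y + 156.8)² = 295.99²; (x + 81.1)² + (y + 139.1)² = 306.70²; (x − 148.6)² + (y − 18.0)² = 148.50².
Subtracting pairs of circle equations eliminates x²+y² and gives linear equations (the radical axes):
-174.4 x + 35.4 y = -5152.24
285.0 x + 349.6 y = 63340.34
Solving the 2×2 system: x ≈ 56.9, y ≈ 134.8 km.

56.9 km east, 134.8 km north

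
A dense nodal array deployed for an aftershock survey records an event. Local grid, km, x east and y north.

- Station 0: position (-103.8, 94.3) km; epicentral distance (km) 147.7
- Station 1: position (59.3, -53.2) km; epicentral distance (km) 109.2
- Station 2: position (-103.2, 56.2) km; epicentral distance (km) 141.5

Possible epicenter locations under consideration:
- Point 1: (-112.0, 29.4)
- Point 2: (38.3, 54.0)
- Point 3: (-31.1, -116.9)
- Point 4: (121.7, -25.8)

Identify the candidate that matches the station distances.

For each candidate, compare |candidate − station| to the reported distance:
Point 1: residuals Station 0 82.3, Station 1 81.0, Station 2 113.3 → max 113.3 km
Point 2: residuals Station 0 0.0, Station 1 0.0, Station 2 0.0 → max 0.0 km
Point 3: residuals Station 0 75.7, Station 1 1.4, Station 2 46.0 → max 75.7 km
Point 4: residuals Station 0 107.8, Station 1 41.0, Station 2 97.9 → max 107.8 km
Only Point 2 has all residuals ≈ 0.

Point 2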